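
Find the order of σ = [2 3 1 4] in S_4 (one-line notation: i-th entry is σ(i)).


Cycle decomposition: (1 2 3)
Cycle lengths: 3
Order = lcm(3) = 3

ord(σ) = 3


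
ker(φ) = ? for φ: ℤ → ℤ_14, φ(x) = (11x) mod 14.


Kernel = preimage of identity
ker(φ) = {x ∈ ℤ : 11x ≡ 0 (mod 14)}. gcd(11,14) = 1, so 11x ≡ 0 (mod 14) ⟺ x ≡ 0 (mod 14/1 = 14). Hence ker(φ) = 14ℤ

ker(φ) = 14ℤ


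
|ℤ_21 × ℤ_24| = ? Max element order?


|ℤ_21 × ℤ_24| = 21 × 24 = 504
Max element order = lcm(21,24) = 168
Cyclic? No (gcd=3)

|ℤ_21×ℤ_24| = 504, max element order = 168


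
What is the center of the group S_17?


Z(G) = {g ∈ G | gx = xg for all x ∈ G}
S_n is non-abelian for n ≥ 3; Z(S_17) is trivial

Z(S_17) = {e}


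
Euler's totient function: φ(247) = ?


Factor n: 247 = 13 × 19
φ(n) = n · ∏(1 - 1/p) over distinct primes p | n
φ(247) = 247 · (1 - 1/13) · (1 - 1/19) = 216

φ(247) = 216


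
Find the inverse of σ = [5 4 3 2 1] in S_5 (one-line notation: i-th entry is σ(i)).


To find σ⁻¹, swap domain and range:
σ(1) = 5 → σ⁻¹(5) = 1
σ(2) = 4 → σ⁻¹(4) = 2
σ(3) = 3 → σ⁻¹(3) = 3
σ(4) = 2 → σ⁻¹(2) = 4
σ(5) = 1 → σ⁻¹(1) = 5

σ⁻¹ = [5 4 3 2 1]


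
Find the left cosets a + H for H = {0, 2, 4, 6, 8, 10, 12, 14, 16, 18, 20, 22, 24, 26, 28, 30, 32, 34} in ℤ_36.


H = {0, 2, 4, 6, 8, 10, 12, 14, 16, 18, 20, 22, 24, 26, 28, 30, 32, 34}, |H| = 18
Number of cosets = |G|/|H| = 36/18 = 2
0 + H = {0, 2, 4, 6, 8, 10, 12, 14, 16, 18, 20, 22, 24, 26, 28, 30, 32, 34}
1 + H = {1, 3, 5, 7, 9, 11, 13, 15, 17, 19, 21, 23, 25, 27, 29, 31, 33, 35}

Cosets: 0+H={0,2,4,6,8,10,12,14,16,18,20,22,24,26,28,30,32,34}; 1+H={1,3,5,7,9,11,13,15,17,19,21,23,25,27,29,31,33,35}


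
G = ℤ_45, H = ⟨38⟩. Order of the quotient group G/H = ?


|⟨38⟩| = n / gcd(38, 45) = 45 / 1 = 45
H is normal (ℤ_45 is abelian).
|G/H| = |G| / |H| = 45 / 45 = 1

|G/H| = 1


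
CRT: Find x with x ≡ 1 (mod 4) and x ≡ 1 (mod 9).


m₁ = 4, m₂ = 9, gcd = 1, so CRT applies. M = m₁·m₂ = 36
Let M₁ = M/m₁ = 9, M₂ = M/m₂ = 4
Find y₁ ≡ M₁⁻¹ (mod m₁): 9⁻¹ ≡ 1 (mod 4)
Find y₂ ≡ M₂⁻¹ (mod m₂): 4⁻¹ ≡ 7 (mod 9)
x = a₁·M₁·y₁ + a₂·M₂·y₂ = 1·9·1 + 1·4·7 = 37
Reduce mod 36: x ≡ 1
Check: 1 mod 4 = 1 ✓, 1 mod 9 = 1 ✓

x ≡ 1 (mod 36)


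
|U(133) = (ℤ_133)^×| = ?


U(n) is the group of units mod n; |U(n)| = φ(n)
|U(133)| = φ(133) = 108

|U(133) = (ℤ_133)^×| = 108


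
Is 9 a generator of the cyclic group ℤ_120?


g generates ℤ_n iff gcd(g, n) = 1
gcd(9, 120) = 3
Since gcd = 3 ≠ 1, ⟨9⟩ has order 40 < 120, so 9 is not a generator.

No, 9 does not generate ℤ_120


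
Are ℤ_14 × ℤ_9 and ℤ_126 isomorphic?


Comparing ℤ_14 × ℤ_9 and ℤ_126:
gcd(14,9) = 1, so ℤ_14 × ℤ_9 ≅ ℤ_126 (CRT)

Yes, ℤ_14 × ℤ_9 ≅ ℤ_126


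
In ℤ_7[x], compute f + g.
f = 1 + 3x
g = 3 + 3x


Add coefficients mod 7:
x^0: 1 + 3 = 4 (mod 7)
x^1: 3 + 3 = 6 (mod 7)
Result: 4 + 6x

f + g = 4 + 6x


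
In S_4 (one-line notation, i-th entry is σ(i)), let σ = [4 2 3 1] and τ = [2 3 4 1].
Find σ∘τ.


σ∘τ: apply τ first, then σ
1 →τ 2 →σ 2
2 →τ 3 →σ 3
3 →τ 4 →σ 1
4 →τ 1 →σ 4

σ∘τ = [2 3 1 4]


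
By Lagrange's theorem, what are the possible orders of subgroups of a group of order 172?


Lagrange's theorem: |H| divides |G|
|G| = 172
Divisors of 172: 1, 2, 4, 43, 86, 172

Possible subgroup orders: {1, 2, 4, 43, 86, 172}


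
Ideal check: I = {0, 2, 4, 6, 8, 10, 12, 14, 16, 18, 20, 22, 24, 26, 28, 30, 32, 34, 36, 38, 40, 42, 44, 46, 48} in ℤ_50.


Check ideal conditions for I = {0, 2, 4, 6, 8, 10, 12, 14, 16, 18, 20, 22, 24, 26, 28, 30, 32, 34, 36, 38, 40, 42, 44, 46, 48} in ℤ_50:
(1) I is an additive subgroup? Yes
(2) For r ∈ ℤ_50 and a ∈ I: r·a ∈ I? Yes

Yes, I is an ideal of ℤ_50


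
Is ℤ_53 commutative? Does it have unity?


ℤ_53 is a commutative ring with unity 1; 53 is prime, so ℤ_53 is a field (hence an integral domain)
Commutative: Yes
Integral domain: Yes
Has unity: Yes

ℤ_53: Commutative=Yes, Unity=Yes


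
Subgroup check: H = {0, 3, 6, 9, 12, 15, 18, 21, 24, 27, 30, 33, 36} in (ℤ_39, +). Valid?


Subgroup test for H = {0, 3, 6, 9, 12, 15, 18, 21, 24, 27, 30, 33, 36} in (ℤ_39, +):
(1) 0 ∈ H? Yes
(2) Closure: for all a,b ∈ H, (a+b) mod 39 ∈ H? Yes
(3) Inverses: for all a ∈ H, -a mod 39 ∈ H? Yes

Yes, H is a subgroup of ℤ_39


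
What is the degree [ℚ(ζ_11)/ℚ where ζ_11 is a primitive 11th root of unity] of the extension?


[ℚ(ζ_n):ℚ] = deg Φ_n(x) = φ(n). Here φ(11) = 10

[ℚ(ζ_11)/ℚ where ζ_11 is a primitive 11th root of unity] = 10


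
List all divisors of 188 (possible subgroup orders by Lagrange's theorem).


Lagrange's theorem: |H| divides |G|
|G| = 188
Divisors of 188: 1, 2, 4, 47, 94, 188

Possible subgroup orders: {1, 2, 4, 47, 94, 188}


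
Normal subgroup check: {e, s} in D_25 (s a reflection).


H = {e, s} in D_25 (s a reflection)
r·s·r⁻¹ = sr⁻² ≠ s for n ≥ 3, so {e, s} is not closed under conjugation

No, not a normal subgroup


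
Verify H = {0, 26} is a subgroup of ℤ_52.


Subgroup test for H = {0, 26} in (ℤ_52, +):
(1) 0 ∈ H? Yes
(2) Closure: for all a,b ∈ H, (a+b) mod 52 ∈ H? Yes
(3) Inverses: for all a ∈ H, -a mod 52 ∈ H? Yes

Yes, H is a subgroup of ℤ_52


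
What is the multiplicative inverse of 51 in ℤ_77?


Use the extended Euclidean algorithm to write 1 = 51·s + 77·t; then s mod 77 is the inverse.
Euclidean algorithm:
  51 = 0·77 + 51
  77 = 1·51 + 26
  51 = 1·26 + 25
  26 = 1·25 + 1
  25 = 25·1 + 0
gcd(51,77) = 1
Back-substitution gives: 51·(-3) + 77·(2) = 1
So 51⁻¹ ≡ -3 ≡ 74 (mod 77)
Check: 51 × 74 = 3774 ≡ 1 (mod 77) ✓

51⁻¹ ≡ 74 (mod 77)


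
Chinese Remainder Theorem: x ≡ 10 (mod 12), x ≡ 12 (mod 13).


m₁ = 12, m₂ = 13, gcd = 1, so CRT applies. M = m₁·m₂ = 156
Let M₁ = M/m₁ = 13, M₂ = M/m₂ = 12
Find y₁ ≡ M₁⁻¹ (mod m₁): 13⁻¹ ≡ 1 (mod 12)
Find y₂ ≡ M₂⁻¹ (mod m₂): 12⁻¹ ≡ 12 (mod 13)
x = a₁·M₁·y₁ + a₂·M₂·y₂ = 10·13·1 + 12·12·12 = 1858
Reduce mod 156: x ≡ 142
Check: 142 mod 12 = 10 ✓, 142 mod 13 = 12 ✓

x ≡ 142 (mod 156)


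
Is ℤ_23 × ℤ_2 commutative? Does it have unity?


Direct product ring; commutative with unity (1,1); but (1,0)·(0,1) = (0,0) gives zero divisors, so not an integral domain
Commutative: Yes
Integral domain: No
Has unity: Yes

ℤ_23 × ℤ_2: Commutative=Yes, Unity=Yes


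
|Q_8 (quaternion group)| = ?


Q_8 = {±1, ±i, ±j, ±k}
|Q_8| = 8

|Q_8 (quaternion group)| = 8


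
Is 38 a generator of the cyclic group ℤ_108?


g generates ℤ_n iff gcd(g, n) = 1
gcd(38, 108) = 2
Since gcd = 2 ≠ 1, ⟨38⟩ has order 54 < 108, so 38 is not a generator.

No, 38 does not generate ℤ_108


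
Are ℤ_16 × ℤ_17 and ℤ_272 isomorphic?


Comparing ℤ_16 × ℤ_17 and ℤ_272:
gcd(16,17) = 1, so ℤ_16 × ℤ_17 ≅ ℤ_272 (CRT)

Yes, ℤ_16 × ℤ_17 ≅ ℤ_272


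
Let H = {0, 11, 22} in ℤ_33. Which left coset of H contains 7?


7 + H = {7 + h (mod 33) : h ∈ H}
7+0=7, 7+11=18, 7+22=29

7 + H = {7, 18, 29}


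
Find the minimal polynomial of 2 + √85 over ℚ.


Let α = 2 + √85. Then α - 2 = √85, so (α - 2)² = 85, giving α² - 4α - 81 = 0. Degree 2 and α ∉ ℚ, so this is the minimal polynomial.

Minimal polynomial: x² - 4x - 81


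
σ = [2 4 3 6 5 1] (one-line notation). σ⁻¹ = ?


To find σ⁻¹, swap domain and range:
σ(1) = 2 → σ⁻¹(2) = 1
σ(2) = 4 → σ⁻¹(4) = 2
σ(3) = 3 → σ⁻¹(3) = 3
σ(4) = 6 → σ⁻¹(6) = 4
σ(5) = 5 → σ⁻¹(5) = 5
σ(6) = 1 → σ⁻¹(1) = 6

σ⁻¹ = [6 1 3 2 5 4]


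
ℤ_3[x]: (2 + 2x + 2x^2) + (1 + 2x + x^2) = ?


Add coefficients mod 3:
x^0: 2 + 1 = 0 (mod 3)
x^1: 2 + 2 = 1 (mod 3)
x^2: 2 + 1 = 0 (mod 3)
Result: x

f + g = x


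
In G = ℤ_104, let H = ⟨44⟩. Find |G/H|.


|⟨44⟩| = n / gcd(44, 104) = 104 / 4 = 26
H is normal (ℤ_104 is abelian).
|G/H| = |G| / |H| = 104 / 26 = 4

|G/H| = 4


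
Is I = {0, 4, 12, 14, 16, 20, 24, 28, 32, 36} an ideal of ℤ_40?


Check ideal conditions for I = {0, 4, 12, 14, 16, 20, 24, 28, 32, 36} in ℤ_40:
(1) I is an additive subgroup? No
(2) For r ∈ ℤ_40 and a ∈ I: r·a ∈ I? No  [counterexample: r=2, a=4, r·a mod 40 = 8 ∉ I]

No, I is not an ideal of ℤ_40


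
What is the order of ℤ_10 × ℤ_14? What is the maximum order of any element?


|ℤ_10 × ℤ_14| = 10 × 14 = 140
Max element order = lcm(10,14) = 70
Cyclic? No (gcd=2)

|ℤ_10×ℤ_14| = 140, max element order = 70


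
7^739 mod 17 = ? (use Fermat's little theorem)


Fermat's little theorem: if p is prime and gcd(a,p)=1, then a^(p-1) ≡ 1 (mod p)
p = 17 is prime, gcd(7,17) = 1
Reduce exponent: 739 mod 16 = 3
So 7^739 ≡ 7^3 (mod 17)
7^3 mod 17 = 3

7^739 ≡ 3 (mod 17)


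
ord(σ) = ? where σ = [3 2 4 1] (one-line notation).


Cycle decomposition: (1 3 4)
Cycle lengths: 3
Order = lcm(3) = 3

ord(σ) = 3


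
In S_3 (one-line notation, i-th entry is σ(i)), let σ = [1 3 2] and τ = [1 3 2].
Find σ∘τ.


σ∘τ: apply τ first, then σ
1 →τ 1 →σ 1
2 →τ 3 →σ 2
3 →τ 2 →σ 3

σ∘τ = [1 2 3]


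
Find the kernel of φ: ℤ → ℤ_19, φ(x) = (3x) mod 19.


Kernel = preimage of identity
ker(φ) = {x ∈ ℤ : 3x ≡ 0 (mod 19)}. gcd(3,19) = 1, so 3x ≡ 0 (mod 19) ⟺ x ≡ 0 (mod 19/1 = 19). Hence ker(φ) = 19ℤ

ker(φ) = 19ℤ


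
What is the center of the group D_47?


Z(G) = {g ∈ G | gx = xg for all x ∈ G}
For odd n, Z(D_n) = {e}: no nontrivial rotation commutes with all reflections

Z(D_47) = {e}


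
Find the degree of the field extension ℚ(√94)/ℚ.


√94 has minimal polynomial x² - 94 (irreducible over ℚ since 94 is squarefree)

[ℚ(√94)/ℚ] = 2


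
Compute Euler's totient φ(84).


Factor n: 84 = 2^2 × 3 × 7
φ(n) = n · ∏(1 - 1/p) over distinct primes p | n
φ(84) = 84 · (1 - 1/2) · (1 - 1/3) · (1 - 1/7) = 24

φ(84) = 24


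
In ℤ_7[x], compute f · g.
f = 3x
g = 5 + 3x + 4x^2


Expand and collect like terms; reduce coefficients mod 7:
x^0: 0·5 = 0 ≡ 0 (mod 7)
x^1: 0·3 + 3·5 = 15 ≡ 1 (mod 7)
x^2: 0·4 + 3·3 = 9 ≡ 2 (mod 7)
x^3: 3·4 = 12 ≡ 5 (mod 7)
Result: x + 2x^2 + 5x^3

f · g = x + 2x^2 + 5x^3


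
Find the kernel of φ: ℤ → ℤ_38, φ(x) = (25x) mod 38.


Kernel = preimage of identity
ker(φ) = {x ∈ ℤ : 25x ≡ 0 (mod 38)}. gcd(25,38) = 1, so 25x ≡ 0 (mod 38) ⟺ x ≡ 0 (mod 38/1 = 38). Hence ker(φ) = 38ℤ

ker(φ) = 38ℤ


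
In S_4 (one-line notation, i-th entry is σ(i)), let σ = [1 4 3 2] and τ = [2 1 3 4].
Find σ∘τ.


σ∘τ: apply τ first, then σ
1 →τ 2 →σ 4
2 →τ 1 →σ 1
3 →τ 3 →σ 3
4 →τ 4 →σ 2

σ∘τ = [4 1 3 2]


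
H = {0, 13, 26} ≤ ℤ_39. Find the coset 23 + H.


23 + H = {23 + h (mod 39) : h ∈ H}
23+0=23, 23+13=36, 23+26=10
23 + H = {10, 23, 36} = 10 + H

23 + H = {10, 23, 36}


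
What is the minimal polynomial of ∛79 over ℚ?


∛79 satisfies x³ - 79 = 0, irreducible over ℚ (no rational root; 79 is not a perfect cube)

Minimal polynomial: x³ - 79


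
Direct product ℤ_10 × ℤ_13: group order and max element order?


|ℤ_10 × ℤ_13| = 10 × 13 = 130
Max element order = lcm(10,13) = 130
Cyclic? Yes (gcd=1)

|ℤ_10×ℤ_13| = 130, max element order = 130


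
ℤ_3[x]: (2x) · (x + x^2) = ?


Expand and collect like terms; reduce coefficients mod 3:
x^0: 0·0 = 0 ≡ 0 (mod 3)
x^1: 0·1 + 2·0 = 0 ≡ 0 (mod 3)
x^2: 0·1 + 2·1 = 2 ≡ 2 (mod 3)
x^3: 2·1 = 2 ≡ 2 (mod 3)
Result: 2x^2 + 2x^3

f · g = 2x^2 + 2x^3


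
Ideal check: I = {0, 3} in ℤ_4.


Check ideal conditions for I = {0, 3} in ℤ_4:
(1) I is an additive subgroup? No
(2) For r ∈ ℤ_4 and a ∈ I: r·a ∈ I? No  [counterexample: r=2, a=3, r·a mod 4 = 2 ∉ I]

No, I is not an ideal of ℤ_4


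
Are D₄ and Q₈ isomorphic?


Comparing D₄ and Q₈:
D₄ has 5 elements of order 2; Q₈ has only 1

No, D₄ ≇ Q₈


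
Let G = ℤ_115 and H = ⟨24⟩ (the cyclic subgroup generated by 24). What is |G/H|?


|⟨24⟩| = n / gcd(24, 115) = 115 / 1 = 115
H is normal (ℤ_115 is abelian).
|G/H| = |G| / |H| = 115 / 115 = 1

|G/H| = 1


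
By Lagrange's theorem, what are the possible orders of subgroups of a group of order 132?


Lagrange's theorem: |H| divides |G|
|G| = 132
Divisors of 132: 1, 2, 3, 4, 6, 11, 12, 22, 33, 44, 66, 132

Possible subgroup orders: {1, 2, 3, 4, 6, 11, 12, 22, 33, 44, 66, 132}


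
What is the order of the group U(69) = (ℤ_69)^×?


U(n) is the group of units mod n; |U(n)| = φ(n)
|U(69)| = φ(69) = 44

|U(69) = (ℤ_69)^×| = 44


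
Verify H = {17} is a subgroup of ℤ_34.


Subgroup test for H = {17} in (ℤ_34, +):
(1) 0 ∈ H? No
(2) Closure: for all a,b ∈ H, (a+b) mod 34 ∈ H? No  [counterexample: 17 + 17 = 0 ∉ H]
(3) Inverses: for all a ∈ H, -a mod 34 ∈ H? Yes

No, H is not a subgroup of ℤ_34


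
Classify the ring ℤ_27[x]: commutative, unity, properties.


ℤ_27 has zero divisors (3·9 ≡ 0), and these lift to constant zero divisors in ℤ_27[x]; so not an integral domain
Commutative: Yes
Integral domain: No
Has unity: Yes

ℤ_27[x]: Commutative=Yes, Unity=Yes


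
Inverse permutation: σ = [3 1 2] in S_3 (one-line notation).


To find σ⁻¹, swap domain and range:
σ(1) = 3 → σ⁻¹(3) = 1
σ(2) = 1 → σ⁻¹(1) = 2
σ(3) = 2 → σ⁻¹(2) = 3

σ⁻¹ = [2 3 1]


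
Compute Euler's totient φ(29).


φ(n) = count of k ∈ {1,...,n} with gcd(k,n)=1
Coprimes to 29: {1, 2, 3, 4, 5, 6, 7, 8, 9, 10, 11, 12, 13, 14, 15, 16, 17, 18, 19, 20, 21, 22, 23, 24, 25, 26, 27, 28}
Count: 28

φ(29) = 28


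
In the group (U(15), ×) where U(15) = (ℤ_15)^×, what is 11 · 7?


Operation: multiplication mod 15
11 · 7 = (a × b) mod 15 with a = 11, b = 7

11 · 7 = 2


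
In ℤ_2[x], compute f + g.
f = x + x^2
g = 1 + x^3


Add coefficients mod 2:
x^0: 0 + 1 = 1 (mod 2)
x^1: 1 + 0 = 1 (mod 2)
x^2: 1 + 0 = 1 (mod 2)
x^3: 0 + 1 = 1 (mod 2)
Result: 1 + x + x^2 + x^3

f + g = 1 + x + x^2 + x^3


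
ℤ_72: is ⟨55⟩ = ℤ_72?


g generates ℤ_n iff gcd(g, n) = 1
gcd(55, 72) = 1
Since gcd = 1, 55 is a generator.

Yes, 55 generates ℤ_72


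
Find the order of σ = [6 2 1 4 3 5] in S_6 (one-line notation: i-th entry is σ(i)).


Cycle decomposition: (1 6 5 3)
Cycle lengths: 4
Order = lcm(4) = 4

ord(σ) = 4


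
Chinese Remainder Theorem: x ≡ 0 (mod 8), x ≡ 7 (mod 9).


m₁ = 8, m₂ = 9, gcd = 1, so CRT applies. M = m₁·m₂ = 72
Let M₁ = M/m₁ = 9, M₂ = M/m₂ = 8
Find y₁ ≡ M₁⁻¹ (mod m₁): 9⁻¹ ≡ 1 (mod 8)
Find y₂ ≡ M₂⁻¹ (mod m₂): 8⁻¹ ≡ 8 (mod 9)
x = a₁·M₁·y₁ + a₂·M₂·y₂ = 0·9·1 + 7·8·8 = 448
Reduce mod 72: x ≡ 16
Check: 16 mod 8 = 0 ✓, 16 mod 9 = 7 ✓

x ≡ 16 (mod 72)


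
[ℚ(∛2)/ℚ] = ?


∛2 has minimal polynomial x³ - 2 (irreducible over ℚ since 2 is not a perfect cube)

[ℚ(∛2)/ℚ] = 3


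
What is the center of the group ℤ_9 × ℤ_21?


Z(G) = {g ∈ G | gx = xg for all x ∈ G}
Direct product of abelian groups is abelian, so Z(G) = G

Z(ℤ_9 × ℤ_21) = ℤ_9 × ℤ_21


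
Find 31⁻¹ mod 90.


Use the extended Euclidean algorithm to write 1 = 31·s + 90·t; then s mod 90 is the inverse.
Euclidean algorithm:
  31 = 0·90 + 31
  90 = 2·31 + 28
  31 = 1·28 + 3
  28 = 9·3 + 1
  3 = 3·1 + 0
gcd(31,90) = 1
Back-substitution gives: 31·(-29) + 90·(10) = 1
So 31⁻¹ ≡ -29 ≡ 61 (mod 90)
Check: 31 × 61 = 1891 ≡ 1 (mod 90) ✓

31⁻¹ ≡ 61 (mod 90)


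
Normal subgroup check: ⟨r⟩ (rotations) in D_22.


H = ⟨r⟩ (rotations) in D_22
The rotation subgroup ⟨r⟩ has index 2 in D_22, so it is normal

Yes, normal subgroup


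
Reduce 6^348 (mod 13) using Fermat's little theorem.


Fermat's little theorem: if p is prime and gcd(a,p)=1, then a^(p-1) ≡ 1 (mod p)
p = 13 is prime, gcd(6,13) = 1
Reduce exponent: 348 mod 12 = 0
So 6^348 ≡ 6^0 (mod 13)
6^0 = 1

6^348 ≡ 1 (mod 13)


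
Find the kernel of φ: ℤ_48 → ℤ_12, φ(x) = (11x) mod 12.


Kernel = preimage of identity
ker(φ) = {x ∈ ℤ_48 : 11x ≡ 0 (mod 12)}. Since 12 | 48, φ is well-defined. The kernel is the cyclic subgroup ⟨12⟩ of ℤ_48 (order 4), i.e. {0, 12, 24, 36}

ker(φ) = {0, 12, 24, 36}


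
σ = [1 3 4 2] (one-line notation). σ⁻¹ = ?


To find σ⁻¹, swap domain and range:
σ(1) = 1 → σ⁻¹(1) = 1
σ(2) = 3 → σ⁻¹(3) = 2
σ(3) = 4 → σ⁻¹(4) = 3
σ(4) = 2 → σ⁻¹(2) = 4

σ⁻¹ = [1 4 2 3]


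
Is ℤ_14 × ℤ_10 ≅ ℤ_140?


Comparing ℤ_14 × ℤ_10 and ℤ_140:
gcd(14,10) = 2 ≠ 1. Max element order in ℤ_14×ℤ_10 is lcm(14,10) = 70 < 140, so it has no element of order 140

No, ℤ_14 × ℤ_10 ≇ ℤ_140


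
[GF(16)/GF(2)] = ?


GF(16) = GF(2^4), so the extension degree is 4

[GF(16)/GF(2)] = 4


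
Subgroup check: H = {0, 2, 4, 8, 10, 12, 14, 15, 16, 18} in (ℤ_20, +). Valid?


Subgroup test for H = {0, 2, 4, 8, 10, 12, 14, 15, 16, 18} in (ℤ_20, +):
(1) 0 ∈ H? Yes
(2) Closure: for all a,b ∈ H, (a+b) mod 20 ∈ H? No  [counterexample: 2 + 4 = 6 ∉ H]
(3) Inverses: for all a ∈ H, -a mod 20 ∈ H? No

No, H is not a subgroup of ℤ_20


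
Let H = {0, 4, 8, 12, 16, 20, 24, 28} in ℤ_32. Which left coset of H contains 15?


15 + H = {15 + h (mod 32) : h ∈ H}
15+0=15, 15+4=19, 15+8=23, 15+12=27, 15+16=31, 15+20=3, 15+24=7, 15+28=11
15 + H = {3, 7, 11, 15, 19, 23, 27, 31} = 3 + H

15 + H = {3, 7, 11, 15, 19, 23, 27, 31}


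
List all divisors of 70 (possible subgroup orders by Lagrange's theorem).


Lagrange's theorem: |H| divides |G|
|G| = 70
Divisors of 70: 1, 2, 5, 7, 10, 14, 35, 70

Possible subgroup orders: {1, 2, 5, 7, 10, 14, 35, 70}


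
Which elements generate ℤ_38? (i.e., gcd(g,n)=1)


g generates ℤ_n iff gcd(g,n) = 1
Prime factors of 38: 2, 19
Generators are g ∈ {1,...,37} not divisible by any of these primes.
Generators: {1, 3, 5, 7, 9, 11, 13, 15, 17, 21, 23, 25, 27, 29, 31, 33, 35, 37}
Number of generators = φ(38) = 18

Generators of ℤ_38 = {1, 3, 5, 7, 9, 11, 13, 15, 17, 21, 23, 25, 27, 29, 31, 33, 35, 37}


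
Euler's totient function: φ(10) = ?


φ(n) = count of k ∈ {1,...,n} with gcd(k,n)=1
Coprimes to 10: {1, 3, 7, 9}
Count: 4

φ(10) = 4


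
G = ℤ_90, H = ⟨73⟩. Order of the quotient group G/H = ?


|⟨73⟩| = n / gcd(73, 90) = 90 / 1 = 90
H is normal (ℤ_90 is abelian).
|G/H| = |G| / |H| = 90 / 90 = 1

|G/H| = 1


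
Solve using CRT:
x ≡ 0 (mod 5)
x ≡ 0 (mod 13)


m₁ = 5, m₂ = 13, gcd = 1, so CRT applies. M = m₁·m₂ = 65
Let M₁ = M/m₁ = 13, M₂ = M/m₂ = 5
Find y₁ ≡ M₁⁻¹ (mod m₁): 13⁻¹ ≡ 2 (mod 5)
Find y₂ ≡ M₂⁻¹ (mod m₂): 5⁻¹ ≡ 8 (mod 13)
x = a₁·M₁·y₁ + a₂·M₂·y₂ = 0·13·2 + 0·5·8 = 0
Reduce mod 65: x ≡ 0
Check: 0 mod 5 = 0 ✓, 0 mod 13 = 0 ✓

x ≡ 0 (mod 65)


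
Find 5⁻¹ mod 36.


Use the extended Euclidean algorithm to write 1 = 5·s + 36·t; then s mod 36 is the inverse.
Euclidean algorithm:
  5 = 0·36 + 5
  36 = 7·5 + 1
  5 = 5·1 + 0
gcd(5,36) = 1
Back-substitution gives: 5·(-7) + 36·(1) = 1
So 5⁻¹ ≡ -7 ≡ 29 (mod 36)
Check: 5 × 29 = 145 ≡ 1 (mod 36) ✓

5⁻¹ ≡ 29 (mod 36)


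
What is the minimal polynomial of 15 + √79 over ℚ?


Let α = 15 + √79. Then α - 15 = √79, so (α - 15)² = 79, giving α² - 30α + 146 = 0. Degree 2 and α ∉ ℚ, so this is the minimal polynomial.

Minimal polynomial: x² - 30x + 146


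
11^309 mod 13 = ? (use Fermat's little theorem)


Fermat's little theorem: if p is prime and gcd(a,p)=1, then a^(p-1) ≡ 1 (mod p)
p = 13 is prime, gcd(11,13) = 1
Reduce exponent: 309 mod 12 = 9
So 11^309 ≡ 11^9 (mod 13)
11^9 mod 13 = 8

11^309 ≡ 8 (mod 13)


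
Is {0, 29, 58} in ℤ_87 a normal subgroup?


H = {0, 29, 58} in ℤ_87
ℤ_87 is abelian; every subgroup of an abelian group is normal

Yes, normal subgroup


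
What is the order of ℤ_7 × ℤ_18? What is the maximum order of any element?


|ℤ_7 × ℤ_18| = 7 × 18 = 126
Max element order = lcm(7,18) = 126
Cyclic? Yes (gcd=1)

|ℤ_7×ℤ_18| = 126, max element order = 126


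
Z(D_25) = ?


Z(G) = {g ∈ G | gx = xg for all x ∈ G}
For odd n, Z(D_n) = {e}: no nontrivial rotation commutes with all reflections

Z(D_25) = {e}


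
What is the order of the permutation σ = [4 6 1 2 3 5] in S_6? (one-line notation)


Cycle decomposition: (1 4 2 6 5 3)
Cycle lengths: 6
Order = lcm(6) = 6

ord(σ) = 6


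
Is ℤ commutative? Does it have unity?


integers form a commutative ring with unity 1; no zero divisors
Commutative: Yes
Integral domain: Yes
Has unity: Yes

ℤ: Commutative=Yes, Unity=Yes


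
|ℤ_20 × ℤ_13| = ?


|A × B| = |A| · |B|
|ℤ_20 × ℤ_13| = 20 × 13 = 260

|ℤ_20 × ℤ_13| = 260


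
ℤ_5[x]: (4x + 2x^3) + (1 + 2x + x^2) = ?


Add coefficients mod 5:
x^0: 0 + 1 = 1 (mod 5)
x^1: 4 + 2 = 1 (mod 5)
x^2: 0 + 1 = 1 (mod 5)
x^3: 2 + 0 = 2 (mod 5)
Result: 1 + x + x^2 + 2x^3

f + g = 1 + x + x^2 + 2x^3


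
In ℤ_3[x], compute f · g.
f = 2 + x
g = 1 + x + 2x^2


Expand and collect like terms; reduce coefficients mod 3:
x^0: 2·1 = 2 ≡ 2 (mod 3)
x^1: 2·1 + 1·1 = 3 ≡ 0 (mod 3)
x^2: 2·2 + 1·1 = 5 ≡ 2 (mod 3)
x^3: 1·2 = 2 ≡ 2 (mod 3)
Result: 2 + 2x^2 + 2x^3

f · g = 2 + 2x^2 + 2x^3


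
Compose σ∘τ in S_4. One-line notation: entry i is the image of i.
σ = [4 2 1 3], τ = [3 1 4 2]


σ∘τ: apply τ first, then σ
1 →τ 3 →σ 1
2 →τ 1 →σ 4
3 →τ 4 →σ 3
4 →τ 2 →σ 2

σ∘τ = [1 4 3 2]


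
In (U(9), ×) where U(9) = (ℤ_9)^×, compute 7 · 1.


Operation: multiplication mod 9
7 · 1 = (a × b) mod 9 with a = 7, b = 1

7 · 1 = 7


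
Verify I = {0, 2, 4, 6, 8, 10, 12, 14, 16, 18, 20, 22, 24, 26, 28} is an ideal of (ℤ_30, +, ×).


Check ideal conditions for I = {0, 2, 4, 6, 8, 10, 12, 14, 16, 18, 20, 22, 24, 26, 28} in ℤ_30:
(1) I is an additive subgroup? Yes
(2) For r ∈ ℤ_30 and a ∈ I: r·a ∈ I? Yes

Yes, I is an ideal of ℤ_30


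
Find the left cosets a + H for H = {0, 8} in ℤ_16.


H = {0, 8}, |H| = 2
Number of cosets = |G|/|H| = 16/2 = 8
0 + H = {0, 8}
1 + H = {1, 9}
2 + H = {2, 10}
3 + H = {3, 11}
4 + H = {4, 12}
5 + H = {5, 13}
6 + H = {6, 14}
7 + H = {7, 15}

Cosets: 0+H={0,8}; 1+H={1,9}; 2+H={2,10}; 3+H={3,11}; 4+H={4,12}; 5+H={5,13}; 6+H={6,14}; 7+H={7,15}


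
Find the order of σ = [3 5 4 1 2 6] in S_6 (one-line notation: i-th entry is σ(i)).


Cycle decomposition: (1 3 4) (2 5)
Cycle lengths: 3, 2
Order = lcm(3, 2) = 6

ord(σ) = 6


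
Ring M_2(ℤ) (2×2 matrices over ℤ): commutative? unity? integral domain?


Matrix multiplication is non-commutative for n ≥ 2; the identity matrix I is the unity; singular matrices give zero divisors, so not an integral domain
Commutative: No
Integral domain: No
Has unity: Yes

M_2(ℤ) (2×2 matrices over ℤ): Commutative=No, Unity=Yes


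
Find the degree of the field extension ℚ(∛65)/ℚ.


∛65 has minimal polynomial x³ - 65 (irreducible over ℚ since 65 is not a perfect cube)

[ℚ(∛65)/ℚ] = 3


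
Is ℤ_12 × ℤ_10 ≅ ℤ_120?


Comparing ℤ_12 × ℤ_10 and ℤ_120:
gcd(12,10) = 2 ≠ 1. Max element order in ℤ_12×ℤ_10 is lcm(12,10) = 60 < 120, so it has no element of order 120

No, ℤ_12 × ℤ_10 ≇ ℤ_120


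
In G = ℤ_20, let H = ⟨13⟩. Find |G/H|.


|⟨13⟩| = n / gcd(13, 20) = 20 / 1 = 20
H is normal (ℤ_20 is abelian).
|G/H| = |G| / |H| = 20 / 20 = 1

|G/H| = 1


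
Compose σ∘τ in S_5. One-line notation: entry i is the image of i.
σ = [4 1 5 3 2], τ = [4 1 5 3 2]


σ∘τ: apply τ first, then σ
1 →τ 4 →σ 3
2 →τ 1 →σ 4
3 →τ 5 →σ 2
4 →τ 3 →σ 5
5 →τ 2 →σ 1

σ∘τ = [3 4 2 5 1]


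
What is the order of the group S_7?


|S_n| = n! (number of permutations of n symbols)
|S_7| = 7! = 5040

|S_7| = 5040


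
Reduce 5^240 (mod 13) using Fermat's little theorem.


Fermat's little theorem: if p is prime and gcd(a,p)=1, then a^(p-1) ≡ 1 (mod p)
p = 13 is prime, gcd(5,13) = 1
Reduce exponent: 240 mod 12 = 0
So 5^240 ≡ 5^0 (mod 13)
5^0 = 1

5^240 ≡ 1 (mod 13)


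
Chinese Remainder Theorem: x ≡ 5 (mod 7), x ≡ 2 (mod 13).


m₁ = 7, m₂ = 13, gcd = 1, so CRT applies. M = m₁·m₂ = 91
Let M₁ = M/m₁ = 13, M₂ = M/m₂ = 7
Find y₁ ≡ M₁⁻¹ (mod m₁): 13⁻¹ ≡ 6 (mod 7)
Find y₂ ≡ M₂⁻¹ (mod m₂): 7⁻¹ ≡ 2 (mod 13)
x = a₁·M₁·y₁ + a₂·M₂·y₂ = 5·13·6 + 2·7·2 = 418
Reduce mod 91: x ≡ 54
Check: 54 mod 7 = 5 ✓, 54 mod 13 = 2 ✓

x ≡ 54 (mod 91)


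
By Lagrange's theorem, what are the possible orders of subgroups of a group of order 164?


Lagrange's theorem: |H| divides |G|
|G| = 164
Divisors of 164: 1, 2, 4, 41, 82, 164

Possible subgroup orders: {1, 2, 4, 41, 82, 164}


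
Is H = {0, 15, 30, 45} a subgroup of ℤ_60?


Subgroup test for H = {0, 15, 30, 45} in (ℤ_60, +):
(1) 0 ∈ H? Yes
(2) Closure: for all a,b ∈ H, (a+b) mod 60 ∈ H? Yes
(3) Inverses: for all a ∈ H, -a mod 60 ∈ H? Yes

Yes, H is a subgroup of ℤ_60


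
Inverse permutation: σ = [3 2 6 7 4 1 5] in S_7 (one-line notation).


To find σ⁻¹, swap domain and range:
σ(1) = 3 → σ⁻¹(3) = 1
σ(2) = 2 → σ⁻¹(2) = 2
σ(3) = 6 → σ⁻¹(6) = 3
σ(4) = 7 → σ⁻¹(7) = 4
σ(5) = 4 → σ⁻¹(4) = 5
σ(6) = 1 → σ⁻¹(1) = 6
σ(7) = 5 → σ⁻¹(5) = 7

σ⁻¹ = [6 2 1 5 7 3 4]


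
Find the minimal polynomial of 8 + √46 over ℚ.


Let α = 8 + √46. Then α - 8 = √46, so (α - 8)² = 46, giving α² - 16α + 18 = 0. Degree 2 and α ∉ ℚ, so this is the minimal polynomial.

Minimal polynomial: x² - 16x + 18


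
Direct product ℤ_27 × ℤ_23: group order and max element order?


|ℤ_27 × ℤ_23| = 27 × 23 = 621
Max element order = lcm(27,23) = 621
Cyclic? Yes (gcd=1)

|ℤ_27×ℤ_23| = 621, max element order = 621


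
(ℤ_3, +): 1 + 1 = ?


Operation: addition mod 3
1 + 1 = (a + b) mod 3 with a = 1, b = 1

1 + 1 = 2


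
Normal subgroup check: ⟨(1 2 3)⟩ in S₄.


H = ⟨(1 2 3)⟩ in S₄
(1 4)(1 2 3)(1 4)⁻¹ = (4 2 3) ∉ ⟨(1 2 3)⟩

No, not a normal subgroup


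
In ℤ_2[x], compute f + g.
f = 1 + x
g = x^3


Add coefficients mod 2:
x^0: 1 + 0 = 1 (mod 2)
x^1: 1 + 0 = 1 (mod 2)
x^2: 0 + 0 = 0 (mod 2)
x^3: 0 + 1 = 1 (mod 2)
Result: 1 + x + x^3

f + g = 1 + x + x^3


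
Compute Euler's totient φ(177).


Factor n: 177 = 3 × 59
φ(n) = n · ∏(1 - 1/p) over distinct primes p | n
φ(177) = 177 · (1 - 1/3) · (1 - 1/59) = 116

φ(177) = 116


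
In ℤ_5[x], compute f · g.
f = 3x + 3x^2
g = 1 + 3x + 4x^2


Expand and collect like terms; reduce coefficients mod 5:
x^0: 0·1 = 0 ≡ 0 (mod 5)
x^1: 0·3 + 3·1 = 3 ≡ 3 (mod 5)
x^2: 0·4 + 3·3 + 3·1 = 12 ≡ 2 (mod 5)
x^3: 3·4 + 3·3 = 21 ≡ 1 (mod 5)
x^4: 3·4 = 12 ≡ 2 (mod 5)
Result: 3x + 2x^2 + x^3 + 2x^4

f · g = 3x + 2x^2 + x^3 + 2x^4


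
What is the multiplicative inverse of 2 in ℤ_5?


Use the extended Euclidean algorithm to write 1 = 2·s + 5·t; then s mod 5 is the inverse.
Euclidean algorithm:
  2 = 0·5 + 2
  5 = 2·2 + 1
  2 = 2·1 + 0
gcd(2,5) = 1
Back-substitution gives: 2·(-2) + 5·(1) = 1
So 2⁻¹ ≡ -2 ≡ 3 (mod 5)
Check: 2 × 3 = 6 ≡ 1 (mod 5) ✓

2⁻¹ ≡ 3 (mod 5)


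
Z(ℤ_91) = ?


Z(G) = {g ∈ G | gx = xg for all x ∈ G}
ℤ_91 is abelian, so Z(G) = G

Z(ℤ_91) = ℤ_91


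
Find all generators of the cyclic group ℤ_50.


g generates ℤ_n iff gcd(g,n) = 1
Prime factors of 50: 2, 5
Generators are g ∈ {1,...,49} not divisible by any of these primes.
Generators: {1, 3, 7, 9, 11, 13, 17, 19, 21, 23, 27, 29, 31, 33, 37, 39, 41, 43, 47, 49}
Number of generators = φ(50) = 20

Generators of ℤ_50 = {1, 3, 7, 9, 11, 13, 17, 19, 21, 23, 27, 29, 31, 33, 37, 39, 41, 43, 47, 49}


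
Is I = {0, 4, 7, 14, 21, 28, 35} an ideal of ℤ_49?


Check ideal conditions for I = {0, 4, 7, 14, 21, 28, 35} in ℤ_49:
(1) I is an additive subgroup? No
(2) For r ∈ ℤ_49 and a ∈ I: r·a ∈ I? No  [counterexample: r=2, a=4, r·a mod 49 = 8 ∉ I]

No, I is not an ideal of ℤ_49


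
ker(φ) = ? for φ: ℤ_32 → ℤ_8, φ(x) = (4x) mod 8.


Kernel = preimage of identity
ker(φ) = {x ∈ ℤ_32 : 4x ≡ 0 (mod 8)}. Since 8 | 32, φ is well-defined. The kernel is the cyclic subgroup ⟨2⟩ of ℤ_32 (order 16), i.e. {0, 2, 4, 6, 8, 10, 12, 14, 16, 18, 20, 22, 24, 26, 28, 30}

ker(φ) = {0, 2, 4, 6, 8, 10, 12, 14, 16, 18, 20, 22, 24, 26, 28, 30}


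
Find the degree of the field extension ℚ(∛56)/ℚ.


∛56 has minimal polynomial x³ - 56 (irreducible over ℚ since 56 is not a perfect cube)

[ℚ(∛56)/ℚ] = 3


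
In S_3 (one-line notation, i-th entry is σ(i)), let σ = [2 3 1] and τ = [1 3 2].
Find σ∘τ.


σ∘τ: apply τ first, then σ
1 →τ 1 →σ 2
2 →τ 3 →σ 1
3 →τ 2 →σ 3

σ∘τ = [2 1 3]


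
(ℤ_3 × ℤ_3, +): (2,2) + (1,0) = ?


Operation: componentwise addition mod (3, 3)
(2,2) + (1,0) = ((a₁+b₁) mod 3, (a₂+b₂) mod 3) with a = (2,2), b = (1,0)

(2,2) + (1,0) = (0,2)


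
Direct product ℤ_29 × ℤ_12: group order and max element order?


|ℤ_29 × ℤ_12| = 29 × 12 = 348
Max element order = lcm(29,12) = 348
Cyclic? Yes (gcd=1)

|ℤ_29×ℤ_12| = 348, max element order = 348


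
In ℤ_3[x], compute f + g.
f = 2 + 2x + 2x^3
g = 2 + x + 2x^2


Add coefficients mod 3:
x^0: 2 + 2 = 1 (mod 3)
x^1: 2 + 1 = 0 (mod 3)
x^2: 0 + 2 = 2 (mod 3)
x^3: 2 + 0 = 2 (mod 3)
Result: 1 + 2x^2 + 2x^3

f + g = 1 + 2x^2 + 2x^3


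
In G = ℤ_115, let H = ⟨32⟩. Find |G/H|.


|⟨32⟩| = n / gcd(32, 115) = 115 / 1 = 115
H is normal (ℤ_115 is abelian).
|G/H| = |G| / |H| = 115 / 115 = 1

|G/H| = 1


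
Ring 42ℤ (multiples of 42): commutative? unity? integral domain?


42ℤ is a commutative ring under +,× but has no multiplicative identity (1 ∉ 42ℤ); it has no zero divisors, but without unity it is not an integral domain
Commutative: Yes
Integral domain: No
Has unity: No

42ℤ (multiples of 42): Commutative=Yes, Unity=No


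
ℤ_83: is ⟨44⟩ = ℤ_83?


g generates ℤ_n iff gcd(g, n) = 1
gcd(44, 83) = 1
Since gcd = 1, 44 is a generator.

Yes, 44 generates ℤ_83


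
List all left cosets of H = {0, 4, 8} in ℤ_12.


H = {0, 4, 8}, |H| = 3
Number of cosets = |G|/|H| = 12/3 = 4
0 + H = {0, 4, 8}
1 + H = {1, 5, 9}
2 + H = {2, 6, 10}
3 + H = {3, 7, 11}

Cosets: 0+H={0,4,8}; 1+H={1,5,9}; 2+H={2,6,10}; 3+H={3,7,11}


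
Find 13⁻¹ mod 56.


Use the extended Euclidean algorithm to write 1 = 13·s + 56·t; then s mod 56 is the inverse.
Euclidean algorithm:
  13 = 0·56 + 13
  56 = 4·13 + 4
  13 = 3·4 + 1
  4 = 4·1 + 0
gcd(13,56) = 1
Back-substitution gives: 13·(13) + 56·(-3) = 1
So 13⁻¹ ≡ 13 ≡ 13 (mod 56)
Check: 13 × 13 = 169 ≡ 1 (mod 56) ✓

13⁻¹ ≡ 13 (mod 56)


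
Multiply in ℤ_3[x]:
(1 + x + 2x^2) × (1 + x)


Expand and collect like terms; reduce coefficients mod 3:
x^0: 1·1 = 1 ≡ 1 (mod 3)
x^1: 1·1 + 1·1 = 2 ≡ 2 (mod 3)
x^2: 1·1 + 2·1 = 3 ≡ 0 (mod 3)
x^3: 2·1 = 2 ≡ 2 (mod 3)
Result: 1 + 2x + 2x^3

f · g = 1 + 2x + 2x^3


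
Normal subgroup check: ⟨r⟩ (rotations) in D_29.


H = ⟨r⟩ (rotations) in D_29
The rotation subgroup ⟨r⟩ has index 2 in D_29, so it is normal

Yes, normal subgroup


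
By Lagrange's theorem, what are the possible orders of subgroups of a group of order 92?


Lagrange's theorem: |H| divides |G|
|G| = 92
Divisors of 92: 1, 2, 4, 23, 46, 92

Possible subgroup orders: {1, 2, 4, 23, 46, 92}


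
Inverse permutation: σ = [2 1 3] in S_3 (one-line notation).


To find σ⁻¹, swap domain and range:
σ(1) = 2 → σ⁻¹(2) = 1
σ(2) = 1 → σ⁻¹(1) = 2
σ(3) = 3 → σ⁻¹(3) = 3

σ⁻¹ = [2 1 3]


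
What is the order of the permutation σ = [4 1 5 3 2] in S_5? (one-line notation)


Cycle decomposition: (1 4 3 5 2)
Cycle lengths: 5
Order = lcm(5) = 5

ord(σ) = 5


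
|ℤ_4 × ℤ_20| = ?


|A × B| = |A| · |B|
|ℤ_4 × ℤ_20| = 4 × 20 = 80

|ℤ_4 × ℤ_20| = 80


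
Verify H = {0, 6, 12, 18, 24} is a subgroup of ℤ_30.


Subgroup test for H = {0, 6, 12, 18, 24} in (ℤ_30, +):
(1) 0 ∈ H? Yes
(2) Closure: for all a,b ∈ H, (a+b) mod 30 ∈ H? Yes
(3) Inverses: for all a ∈ H, -a mod 30 ∈ H? Yes

Yes, H is a subgroup of ℤ_30


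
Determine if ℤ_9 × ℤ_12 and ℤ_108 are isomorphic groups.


Comparing ℤ_9 × ℤ_12 and ℤ_108:
gcd(9,12) = 3 ≠ 1. Max element order in ℤ_9×ℤ_12 is lcm(9,12) = 36 < 108, so it has no element of order 108

No, ℤ_9 × ℤ_12 ≇ ℤ_108


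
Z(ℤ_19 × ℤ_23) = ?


Z(G) = {g ∈ G | gx = xg for all x ∈ G}
Direct product of abelian groups is abelian, so Z(G) = G

Z(ℤ_19 × ℤ_23) = ℤ_19 × ℤ_23


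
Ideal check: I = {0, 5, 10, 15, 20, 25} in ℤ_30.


Check ideal conditions for I = {0, 5, 10, 15, 20, 25} in ℤ_30:
(1) I is an additive subgroup? Yes
(2) For r ∈ ℤ_30 and a ∈ I: r·a ∈ I? Yes

Yes, I is an ideal of ℤ_30


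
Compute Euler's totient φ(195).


Factor n: 195 = 3 × 5 × 13
φ(n) = n · ∏(1 - 1/p) over distinct primes p | n
φ(195) = 195 · (1 - 1/3) · (1 - 1/5) · (1 - 1/13) = 96

φ(195) = 96


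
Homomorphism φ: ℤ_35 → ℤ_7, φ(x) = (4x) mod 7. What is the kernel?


Kernel = preimage of identity
ker(φ) = {x ∈ ℤ_35 : 4x ≡ 0 (mod 7)}. Since 7 | 35, φ is well-defined. The kernel is the cyclic subgroup ⟨7⟩ of ℤ_35 (order 5), i.e. {0, 7, 14, 21, 28}

ker(φ) = {0, 7, 14, 21, 28}


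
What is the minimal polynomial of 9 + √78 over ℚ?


Let α = 9 + √78. Then α - 9 = √78, so (α - 9)² = 78, giving α² - 18α + 3 = 0. Degree 2 and α ∉ ℚ, so this is the minimal polynomial.

Minimal polynomial: x² - 18x + 3


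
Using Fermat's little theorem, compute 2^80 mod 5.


Fermat's little theorem: if p is prime and gcd(a,p)=1, then a^(p-1) ≡ 1 (mod p)
p = 5 is prime, gcd(2,5) = 1
Reduce exponent: 80 mod 4 = 0
So 2^80 ≡ 2^0 (mod 5)
2^0 = 1

2^80 ≡ 1 (mod 5)


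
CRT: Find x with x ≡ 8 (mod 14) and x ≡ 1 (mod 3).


m₁ = 14, m₂ = 3, gcd = 1, so CRT applies. M = m₁·m₂ = 42
Let M₁ = M/m₁ = 3, M₂ = M/m₂ = 14
Find y₁ ≡ M₁⁻¹ (mod m₁): 3⁻¹ ≡ 5 (mod 14)
Find y₂ ≡ M₂⁻¹ (mod m₂): 14⁻¹ ≡ 2 (mod 3)
x = a₁·M₁·y₁ + a₂·M₂·y₂ = 8·3·5 + 1·14·2 = 148
Reduce mod 42: x ≡ 22
Check: 22 mod 14 = 8 ✓, 22 mod 3 = 1 ✓

x ≡ 22 (mod 42)


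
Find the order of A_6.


|A_n| = n!/2 (even permutations)
|A_6| = 6!/2 = 720/2 = 360

|A_6| = 360


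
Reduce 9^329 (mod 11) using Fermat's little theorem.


Fermat's little theorem: if p is prime and gcd(a,p)=1, then a^(p-1) ≡ 1 (mod p)
p = 11 is prime, gcd(9,11) = 1
Reduce exponent: 329 mod 10 = 9
So 9^329 ≡ 9^9 (mod 11)
9^9 mod 11 = 5

9^329 ≡ 5 (mod 11)


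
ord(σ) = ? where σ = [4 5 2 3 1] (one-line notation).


Cycle decomposition: (1 4 3 2 5)
Cycle lengths: 5
Order = lcm(5) = 5

ord(σ) = 5


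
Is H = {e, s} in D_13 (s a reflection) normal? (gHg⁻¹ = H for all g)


H = {e, s} in D_13 (s a reflection)
r·s·r⁻¹ = sr⁻² ≠ s for n ≥ 3, so {e, s} is not closed under conjugation

No, not a normal subgroup


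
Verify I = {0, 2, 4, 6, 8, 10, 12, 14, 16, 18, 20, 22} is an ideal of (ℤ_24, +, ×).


Check ideal conditions for I = {0, 2, 4, 6, 8, 10, 12, 14, 16, 18, 20, 22} in ℤ_24:
(1) I is an additive subgroup? Yes
(2) For r ∈ ℤ_24 and a ∈ I: r·a ∈ I? Yes

Yes, I is an ideal of ℤ_24


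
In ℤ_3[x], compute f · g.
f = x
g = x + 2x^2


Expand and collect like terms; reduce coefficients mod 3:
x^0: 0·0 = 0 ≡ 0 (mod 3)
x^1: 0·1 + 1·0 = 0 ≡ 0 (mod 3)
x^2: 0·2 + 1·1 = 1 ≡ 1 (mod 3)
x^3: 1·2 = 2 ≡ 2 (mod 3)
Result: x^2 + 2x^3

f · g = x^2 + 2x^3


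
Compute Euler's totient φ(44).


Factor n: 44 = 2^2 × 11
φ(n) = n · ∏(1 - 1/p) over distinct primes p | n
φ(44) = 44 · (1 - 1/2) · (1 - 1/11) = 20

φ(44) = 20


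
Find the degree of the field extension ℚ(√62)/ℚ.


√62 has minimal polynomial x² - 62 (irreducible over ℚ since 62 is squarefree)

[ℚ(√62)/ℚ] = 2


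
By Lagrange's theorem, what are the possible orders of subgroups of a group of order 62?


Lagrange's theorem: |H| divides |G|
|G| = 62
Divisors of 62: 1, 2, 31, 62

Possible subgroup orders: {1, 2, 31, 62}


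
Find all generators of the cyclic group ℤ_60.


g generates ℤ_n iff gcd(g,n) = 1
Prime factors of 60: 2, 3, 5
Generators are g ∈ {1,...,59} not divisible by any of these primes.
Generators: {1, 7, 11, 13, 17, 19, 23, 29, 31, 37, 41, 43, 47, 49, 53, 59}
Number of generators = φ(60) = 16

Generators of ℤ_60 = {1, 7, 11, 13, 17, 19, 23, 29, 31, 37, 41, 43, 47, 49, 53, 59}


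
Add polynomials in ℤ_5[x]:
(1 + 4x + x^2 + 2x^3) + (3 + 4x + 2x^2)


Add coefficients mod 5:
x^0: 1 + 3 = 4 (mod 5)
x^1: 4 + 4 = 3 (mod 5)
x^2: 1 + 2 = 3 (mod 5)
x^3: 2 + 0 = 2 (mod 5)
Result: 4 + 3x + 3x^2 + 2x^3

f + g = 4 + 3x + 3x^2 + 2x^3


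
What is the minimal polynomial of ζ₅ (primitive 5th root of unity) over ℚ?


ζ₅ is a root of Φ₅(x) = x⁴ + x³ + x² + x + 1, irreducible over ℚ

Minimal polynomial: x⁴ + x³ + x² + x + 1


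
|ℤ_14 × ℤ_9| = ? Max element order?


|ℤ_14 × ℤ_9| = 14 × 9 = 126
Max element order = lcm(14,9) = 126
Cyclic? Yes (gcd=1)

|ℤ_14×ℤ_9| = 126, max element order = 126


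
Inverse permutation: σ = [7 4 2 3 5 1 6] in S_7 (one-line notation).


To find σ⁻¹, swap domain and range:
σ(1) = 7 → σ⁻¹(7) = 1
σ(2) = 4 → σ⁻¹(4) = 2
σ(3) = 2 → σ⁻¹(2) = 3
σ(4) = 3 → σ⁻¹(3) = 4
σ(5) = 5 → σ⁻¹(5) = 5
σ(6) = 1 → σ⁻¹(1) = 6
σ(7) = 6 → σ⁻¹(6) = 7

σ⁻¹ = [6 3 4 2 5 7 1]


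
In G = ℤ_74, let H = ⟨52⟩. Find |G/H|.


|⟨52⟩| = n / gcd(52, 74) = 74 / 2 = 37
H is normal (ℤ_74 is abelian).
|G/H| = |G| / |H| = 74 / 37 = 2

|G/H| = 2


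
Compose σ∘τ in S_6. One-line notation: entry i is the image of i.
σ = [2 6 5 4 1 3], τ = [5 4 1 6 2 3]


σ∘τ: apply τ first, then σ
1 →τ 5 →σ 1
2 →τ 4 →σ 4
3 →τ 1 →σ 2
4 →τ 6 →σ 3
5 →τ 2 →σ 6
6 →τ 3 →σ 5

σ∘τ = [1 4 2 3 6 5]


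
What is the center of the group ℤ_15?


Z(G) = {g ∈ G | gx = xg for all x ∈ G}
ℤ_15 is abelian, so Z(G) = G

Z(ℤ_15) = ℤ_15


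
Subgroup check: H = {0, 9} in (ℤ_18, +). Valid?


Subgroup test for H = {0, 9} in (ℤ_18, +):
(1) 0 ∈ H? Yes
(2) Closure: for all a,b ∈ H, (a+b) mod 18 ∈ H? Yes
(3) Inverses: for all a ∈ H, -a mod 18 ∈ H? Yes

Yes, H is a subgroup of ℤ_18


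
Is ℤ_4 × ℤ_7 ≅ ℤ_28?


Comparing ℤ_4 × ℤ_7 and ℤ_28:
gcd(4,7) = 1, so ℤ_4 × ℤ_7 ≅ ℤ_28 (CRT)

Yes, ℤ_4 × ℤ_7 ≅ ℤ_28


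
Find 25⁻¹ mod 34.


Use the extended Euclidean algorithm to write 1 = 25·s + 34·t; then s mod 34 is the inverse.
Euclidean algorithm:
  25 = 0·34 + 25
  34 = 1·25 + 9
  25 = 2·9 + 7
  9 = 1·7 + 2
  7 = 3·2 + 1
  2 = 2·1 + 0
gcd(25,34) = 1
Back-substitution gives: 25·(15) + 34·(-11) = 1
So 25⁻¹ ≡ 15 ≡ 15 (mod 34)
Check: 25 × 15 = 375 ≡ 1 (mod 34) ✓

25⁻¹ ≡ 15 (mod 34)
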